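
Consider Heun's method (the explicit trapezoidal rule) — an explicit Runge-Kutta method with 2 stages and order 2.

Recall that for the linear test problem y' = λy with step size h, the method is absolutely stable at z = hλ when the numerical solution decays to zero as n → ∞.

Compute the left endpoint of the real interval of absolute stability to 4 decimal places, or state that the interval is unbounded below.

With y'=λy (z=hλ):
  order 2, 2-stage ⇒ R(z)=1+z+z^2/2
  (e.g. R(-1.18)=0.51620, |R|=0.51620)

Find x<0 with |R(x)|<1.
x=-1.18: |R|=0.5162
|R(-2.3)|=1.3450 |R(-1.15)|=0.5112 |R(-0.61)|=0.5760
Bisect:
  x_lo=-2.7318 |R|=1.9996  x_hi=-0.2231 |R|=0.8018
  mid=-1.47746 |R|=0.61399 →hi
  mid=-2.10465 |R|=1.11012 →lo
  mid=-1.79106 |R|=0.81288 →hi
  mid=-1.94785 |R|=0.94921 →hi
  mid=-2.02625 |R|=1.02659 →lo
  mid=-1.98705 |R|=0.98713 →hi
  mid=-2.00665 |R|=1.00667 →lo
  mid=-1.99685 |R|=0.99686 →hi
  mid=-2.00175 |R|=1.00175 →lo
  mid=-1.99930 |R|=0.99930 →hi
  ...
  [-2.00007,-1.99991] ⇒ x*=-2.0000
Stable set (-2.0000, 0).

left endpoint -2.0000.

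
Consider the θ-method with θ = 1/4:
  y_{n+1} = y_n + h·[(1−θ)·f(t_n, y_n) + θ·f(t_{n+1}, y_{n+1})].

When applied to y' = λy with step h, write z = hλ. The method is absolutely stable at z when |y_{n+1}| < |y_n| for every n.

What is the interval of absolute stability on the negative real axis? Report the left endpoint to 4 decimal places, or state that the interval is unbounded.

(-4.0000, 0).

On y'=λy, z=hλ:
  y_{n+1} = y_n + z·[3/4·y_n + 1/4·y_{n+1}] ⇒ (1 − 1/4z)y_{n+1} = (1 + 3/4z)y_n
  R(z) = (1 + 3/4z)/(1 − 1/4z).

Need |R(x)|<1, x<0.
x=-1.54: |R|=0.1119
R=−1: 1+3/4x = −1+1/4x ⇒ -1/2x=2 ⇒ x=2/(-1/2)=-4.0000
Confirm numerically:
  x=-2.985: |R|=0.70938 <1
  x=-2.363: |R|=0.48546 <1
  x=-1.990: |R|=0.32888 <1
  x=-1.819: |R|=0.25039 <1
  x=-4.424: |R|=1.10066 >1
  x=-4.027: |R|=1.00673 >1
So |R|<1 on (-4.0000, 0).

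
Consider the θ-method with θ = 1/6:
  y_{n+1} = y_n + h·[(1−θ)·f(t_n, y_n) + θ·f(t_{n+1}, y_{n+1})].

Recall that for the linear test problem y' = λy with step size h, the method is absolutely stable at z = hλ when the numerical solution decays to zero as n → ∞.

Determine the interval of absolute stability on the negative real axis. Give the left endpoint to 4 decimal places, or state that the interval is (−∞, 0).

On y'=λy, z=hλ:
  y_{n+1} = y_n + z·[5/6·y_n + 1/6·y_{n+1}] ⇒ (1 − 1/6z)y_{n+1} = (1 + 5/6z)y_n
  Hence R(z) = (1 + 5/6z)/(1 − 1/6z).

Solve |R(x)|<1 on ℝ⁻.
x=-1.62: |R|=0.2756
R=−1: 1+5/6x = −1+1/6x ⇒ -2/3x=2 ⇒ x=2/(-2/3)=-3.0000
Confirm numerically:
  x=-2.390: |R|=0.70918 <1
  x=-2.009: |R|=0.50506 <1
  x=-1.902: |R|=0.44419 <1
  x=-3.367: |R|=1.15672 >1
  x=-3.184: |R|=1.08014 >1
Interval (-3.0000, 0).

z∈(-3.0000,0).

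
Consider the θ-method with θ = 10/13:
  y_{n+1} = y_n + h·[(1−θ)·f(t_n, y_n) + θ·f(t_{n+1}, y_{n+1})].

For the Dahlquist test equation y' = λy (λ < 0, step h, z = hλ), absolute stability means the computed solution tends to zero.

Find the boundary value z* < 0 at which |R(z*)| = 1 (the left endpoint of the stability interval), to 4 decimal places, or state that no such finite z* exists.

interval (−∞, 0).

Test eqn y'=λy, z=hλ:
  y_{n+1} = y_n + z·[3/13·y_n + 10/13·y_{n+1}] ⇒ (1 − 10/13z)y_{n+1} = (1 + 3/13z)y_n
  so R(z) = (1 + 3/13z)/(1 − 10/13z).

Solve |R(x)|<1 on ℝ⁻.
x=-0.55: |R|=0.6135
x=-2: |R|=0.2121
x=-10: |R|=0.1504
x=-100: |R|=0.2833
θ=10/13≥1/2 ⇒ |1+3/13x|<|1−10/13x| ∀x<0 ⇒ interval (−∞,0).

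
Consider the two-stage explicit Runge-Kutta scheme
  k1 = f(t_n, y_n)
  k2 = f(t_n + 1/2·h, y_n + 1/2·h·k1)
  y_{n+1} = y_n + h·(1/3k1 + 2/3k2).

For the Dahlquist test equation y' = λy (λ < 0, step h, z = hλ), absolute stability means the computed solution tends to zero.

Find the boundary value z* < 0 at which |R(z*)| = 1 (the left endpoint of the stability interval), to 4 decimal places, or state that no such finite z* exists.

z* = -3.0000.

Test eqn y'=λy, z=hλ:
  k1=λy_n ⇒ h·k1=z·y_n;  k2=λ(1+1/2z)y_n ⇒ h·k2=z(1+1/2z)y_n
  y_{n+1}/y_n = 1 + 1/3z + 2/3z(1+1/2z) = 1 + z + 1/3z²
  so R(z) = 1 + z + 1/3z².

Boundary: |R(x)|=1, x<0.
x=-1.02: |R|=0.3268
R=1: x+1/3x²=0 ⇒ x=−3=-3.0000; min R=1−1/(4·1/3)=0.2500>−1
Confirm numerically:
  x=-2.618: |R|=0.66664 <1
  x=-2.413: |R|=0.52786 <1
  x=-1.732: |R|=0.26794 <1
  x=-1.274: |R|=0.26703 <1
  x=-3.338: |R|=1.37608 >1
  x=-3.220: |R|=1.23613 >1
  x=-3.064: |R|=1.06537 >1
Interval (-3.0000, 0).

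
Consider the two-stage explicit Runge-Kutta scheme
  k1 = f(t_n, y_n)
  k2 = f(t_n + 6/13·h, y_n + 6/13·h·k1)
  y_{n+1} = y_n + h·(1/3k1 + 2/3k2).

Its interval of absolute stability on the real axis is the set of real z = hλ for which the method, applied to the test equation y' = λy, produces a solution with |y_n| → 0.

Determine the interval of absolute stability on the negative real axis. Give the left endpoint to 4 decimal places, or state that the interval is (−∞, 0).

Set f=λy, z=hλ:
  k1=λy_n ⇒ h·k1=z·y_n;  k2=λ(1+6/13z)y_n ⇒ h·k2=z(1+6/13z)y_n
  y_{n+1}/y_n = 1 + 1/3z + 2/3z(1+6/13z) = 1 + z + 4/13z²
  so R(z) = 1 + z + 4/13z².

Boundary: |R(x)|=1, x<0.
x=-1.23: |R|=0.2355
R=1: x+4/13x²=0 ⇒ x=−13/4=-3.2500; min R=1−1/(4·4/13)=0.1875>−1
Confirm numerically:
  x=-1.854: |R|=0.20364 <1
  x=-1.690: |R|=0.18880 <1
  x=-1.683: |R|=0.18854 <1
  x=-3.805: |R|=1.64978 >1
  x=-3.754: |R|=1.58216 >1
  x=-3.536: |R|=1.31117 >1
Interval (-3.2500, 0).

z∈(-3.2500,0).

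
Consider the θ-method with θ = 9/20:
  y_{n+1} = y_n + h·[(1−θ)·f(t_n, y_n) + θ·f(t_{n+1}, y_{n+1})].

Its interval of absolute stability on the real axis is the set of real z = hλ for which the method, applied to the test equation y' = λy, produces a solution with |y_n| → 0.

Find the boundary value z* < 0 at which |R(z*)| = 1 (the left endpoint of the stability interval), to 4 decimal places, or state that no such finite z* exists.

Test eqn y'=λy, z=hλ:
  y_{n+1} = y_n + z·[11/20·y_n + 9/20·y_{n+1}] ⇒ (1 − 9/20z)y_{n+1} = (1 + 11/20z)y_n
  R(z) = (1 + 11/20z)/(1 − 9/20z).

Need |R(x)|<1, x<0.
x=-1.09: |R|=0.2687
R=−1: 1+11/20x = −1+9/20x ⇒ -1/10x=2 ⇒ x=2/(-1/10)=-20.0000
Confirm numerically:
  x=-17.815: |R|=0.97577 <1
  x=-17.289: |R|=0.96912 <1
  x=-10.464: |R|=0.83296 <1
  x=-20.474: |R|=1.00464 >1
  x=-20.380: |R|=1.00374 >1
Stable set (-20.0000, 0).

z* = -20.0000.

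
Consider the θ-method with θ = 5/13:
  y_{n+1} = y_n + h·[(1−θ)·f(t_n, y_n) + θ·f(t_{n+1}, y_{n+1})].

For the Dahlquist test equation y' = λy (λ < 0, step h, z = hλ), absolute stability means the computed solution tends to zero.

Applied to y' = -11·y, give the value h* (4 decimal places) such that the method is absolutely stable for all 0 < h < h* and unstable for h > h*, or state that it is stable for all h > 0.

(-8.6667,0); λ=-11 ⇒ h* = (26/3)/11 = 0.7879.

On y'=λy, z=hλ:
  y_{n+1} = y_n + z·[8/13·y_n + 5/13·y_{n+1}] ⇒ (1 − 5/13z)y_{n+1} = (1 + 8/13z)y_n
  so R(z) = (1 + 8/13z)/(1 − 5/13z).

Boundary: |R(x)|=1, x<0.
x=-1.55: |R|=0.0289
R=−1: 1+8/13x = −1+5/13x ⇒ -3/13x=2 ⇒ x=2/(-3/13)=-8.6667
Confirm numerically:
  x=-6.644: |R|=0.86871 <1
  x=-6.624: |R|=0.86713 <1
  x=-4.298: |R|=0.62001 <1
  x=-3.768: |R|=0.53844 <1
  x=-9.036: |R|=1.01904 >1
  x=-8.774: |R|=1.00566 >1
So |R|<1 on (-8.6667, 0).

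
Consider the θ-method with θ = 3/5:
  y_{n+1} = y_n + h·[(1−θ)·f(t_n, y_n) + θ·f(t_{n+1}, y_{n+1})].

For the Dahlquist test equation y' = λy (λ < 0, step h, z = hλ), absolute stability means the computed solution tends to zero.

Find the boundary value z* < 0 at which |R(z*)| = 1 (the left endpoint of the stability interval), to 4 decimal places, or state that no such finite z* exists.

With y'=λy (z=hλ):
  y_{n+1} = y_n + z·[2/5·y_n + 3/5·y_{n+1}] ⇒ (1 − 3/5z)y_{n+1} = (1 + 2/5z)y_n
  so R(z) = (1 + 2/5z)/(1 − 3/5z).

Solve |R(x)|<1 on ℝ⁻.
x=-0.35: |R|=0.7107
x=-2: |R|=0.0909
x=-10: |R|=0.4286
x=-100: |R|=0.6393
θ=3/5≥1/2 ⇒ |1+2/5x|<|1−3/5x| ∀x<0 ⇒ unbounded interval.

unbounded; (−∞, 0).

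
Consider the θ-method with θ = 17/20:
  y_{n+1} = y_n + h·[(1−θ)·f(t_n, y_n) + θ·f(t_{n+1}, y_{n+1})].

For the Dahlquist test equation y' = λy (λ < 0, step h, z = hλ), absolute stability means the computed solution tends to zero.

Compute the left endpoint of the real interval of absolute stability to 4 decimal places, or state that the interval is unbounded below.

unbounded; (−∞, 0).

Test eqn y'=λy, z=hλ:
  y_{n+1} = y_n + z·[3/20·y_n + 17/20·y_{n+1}] ⇒ (1 − 17/20z)y_{n+1} = (1 + 3/20z)y_n
  so R(z) = (1 + 3/20z)/(1 − 17/20z).

Boundary: |R(x)|=1, x<0.
x=-0.99: |R|=0.4624
x=-2: |R|=0.2593
x=-10: |R|=0.0526
x=-100: |R|=0.1628
θ=17/20≥1/2 ⇒ |1+3/20x|<|1−17/20x| ∀x<0 ⇒ unbounded interval.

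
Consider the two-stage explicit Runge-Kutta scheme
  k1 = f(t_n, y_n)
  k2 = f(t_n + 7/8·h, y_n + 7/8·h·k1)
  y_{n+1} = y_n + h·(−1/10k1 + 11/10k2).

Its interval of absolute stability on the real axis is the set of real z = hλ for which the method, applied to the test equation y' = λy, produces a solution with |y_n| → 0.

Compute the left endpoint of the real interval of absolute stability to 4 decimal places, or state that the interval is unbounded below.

Set f=λy, z=hλ:
  k1=λy_n ⇒ h·k1=z·y_n;  k2=λ(1+7/8z)y_n ⇒ h·k2=z(1+7/8z)y_n
  y_{n+1}/y_n = 1 − 1/10z + 11/10z(1+7/8z) = 1 + z + 77/80z²
  so R(z) = 1 + z + 77/80z².

Find x<0 with |R(x)|<1.
x=-1.22: |R|=1.2126
R=1: x+77/80x²=0 ⇒ x=−80/77=-1.0390; min R=1−1/(4·77/80)=0.7403>−1
Confirm numerically:
  x=-0.956: |R|=0.92366 <1
  x=-0.899: |R|=0.87889 <1
  x=-0.733: |R|=0.78414 <1
  x=-1.488: |R|=1.64311 >1
  x=-1.193: |R|=1.17688 >1
So |R|<1 on (-1.0390, 0).

left endpoint -1.0390.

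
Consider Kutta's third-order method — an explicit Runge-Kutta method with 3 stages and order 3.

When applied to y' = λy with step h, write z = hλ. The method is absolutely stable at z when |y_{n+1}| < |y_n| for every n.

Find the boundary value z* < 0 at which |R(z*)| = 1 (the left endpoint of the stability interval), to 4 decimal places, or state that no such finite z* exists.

Test eqn y'=λy, z=hλ:
  order 3, 3-stage ⇒ R(z)=1+z+z^2/2+z^3/6
  (e.g. R(-0.54)=0.57956, |R|=0.57956)

Solve |R(x)|<1 on ℝ⁻.
x=-0.54: |R|=0.5796
|R(-1.53)|=0.0435 |R(-0.84)|=0.4140 |R(-0.74)|=0.4663
Bisect:
  x_lo=-2.9337 |R|=1.8387  x_hi=-0.0895 |R|=0.9144
  mid=-1.51163 |R|=0.05520 →hi
  mid=-2.22269 |R|=0.58265 →hi
  mid=-2.57821 |R|=1.11093 →lo
  mid=-2.40045 |R|=0.82467 →hi
  mid=-2.48933 |R|=0.96192 →hi
  mid=-2.53377 |R|=1.03491 →lo
  mid=-2.51155 |R|=0.99804 →hi
  mid=-2.52266 |R|=1.01638 →lo
  mid=-2.51711 |R|=1.00719 →lo
  ...
  [-2.51277,-2.51259] ⇒ x*=-2.5127
Interval (-2.5127, 0).

z* = -2.5127.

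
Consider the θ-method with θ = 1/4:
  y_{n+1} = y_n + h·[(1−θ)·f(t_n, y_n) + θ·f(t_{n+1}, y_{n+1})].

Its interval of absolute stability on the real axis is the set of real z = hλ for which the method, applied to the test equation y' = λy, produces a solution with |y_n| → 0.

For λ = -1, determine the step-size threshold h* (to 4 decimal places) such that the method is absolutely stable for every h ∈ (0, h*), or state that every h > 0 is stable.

(-4.0000,0); λ=-1 ⇒ h* = (4)/1 = 4.0000.

With y'=λy (z=hλ):
  y_{n+1} = y_n + z·[3/4·y_n + 1/4·y_{n+1}] ⇒ (1 − 1/4z)y_{n+1} = (1 + 3/4z)y_n
  so R(z) = (1 + 3/4z)/(1 − 1/4z).

Find x<0 with |R(x)|<1.
x=-0.46: |R|=0.5874
R=−1: 1+3/4x = −1+1/4x ⇒ -1/2x=2 ⇒ x=2/(-1/2)=-4.0000
Confirm numerically:
  x=-3.795: |R|=0.94740 <1
  x=-3.255: |R|=0.79462 <1
  x=-2.034: |R|=0.34836 <1
  x=-4.307: |R|=1.07391 >1
  x=-4.185: |R|=1.04520 >1
So |R|<1 on (-4.0000, 0).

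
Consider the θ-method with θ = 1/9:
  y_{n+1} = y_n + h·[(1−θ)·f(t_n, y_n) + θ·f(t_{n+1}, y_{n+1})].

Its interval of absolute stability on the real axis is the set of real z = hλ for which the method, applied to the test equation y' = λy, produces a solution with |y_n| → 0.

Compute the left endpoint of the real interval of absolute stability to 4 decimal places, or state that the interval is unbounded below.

z* = -2.5714.

With y'=λy (z=hλ):
  y_{n+1} = y_n + z·[8/9·y_n + 1/9·y_{n+1}] ⇒ (1 − 1/9z)y_{n+1} = (1 + 8/9z)y_n
  Hence R(z) = (1 + 8/9z)/(1 − 1/9z).

Boundary: |R(x)|=1, x<0.
x=-0.77: |R|=0.2907
R=−1: 1+8/9x = −1+1/9x ⇒ -7/9x=2 ⇒ x=2/(-7/9)=-2.5714
Confirm numerically:
  x=-2.017: |R|=0.64773 <1
  x=-1.995: |R|=0.63302 <1
  x=-1.509: |R|=0.29232 <1
  x=-1.140: |R|=0.01183 <1
  x=-2.929: |R|=1.20982 >1
  x=-2.913: |R|=1.20071 >1
  x=-2.592: |R|=1.01242 >1
Interval (-2.5714, 0).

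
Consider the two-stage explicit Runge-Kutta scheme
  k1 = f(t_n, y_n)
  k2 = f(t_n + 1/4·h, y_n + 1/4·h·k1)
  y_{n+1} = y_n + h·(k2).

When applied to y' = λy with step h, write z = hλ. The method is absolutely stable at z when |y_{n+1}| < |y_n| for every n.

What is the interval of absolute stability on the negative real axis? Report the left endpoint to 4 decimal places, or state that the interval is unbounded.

(-4.0000, 0).

Set f=λy, z=hλ:
  k1=λy_n ⇒ h·k1=z·y_n;  k2=λ(1+1/4z)y_n ⇒ h·k2=z(1+1/4z)y_n
  y_{n+1}/y_n = 1 + z(1+1/4z) = 1 + z + 1/4z²
  ⇒ R(z) = 1 + z + 1/4z².

Find x<0 with |R(x)|<1.
x=-1.37: |R|=0.0992
R=1: x+1/4x²=0 ⇒ x=−4=-4.0000; min R=1−1/(4·1/4)=0.0000>−1
Confirm numerically:
  x=-3.746: |R|=0.76213 <1
  x=-3.142: |R|=0.32604 <1
  x=-2.741: |R|=0.13727 <1
  x=-2.666: |R|=0.11089 <1
  x=-4.523: |R|=1.59138 >1
  x=-4.147: |R|=1.15240 >1
  x=-4.047: |R|=1.04755 >1
Stable set (-4.0000, 0).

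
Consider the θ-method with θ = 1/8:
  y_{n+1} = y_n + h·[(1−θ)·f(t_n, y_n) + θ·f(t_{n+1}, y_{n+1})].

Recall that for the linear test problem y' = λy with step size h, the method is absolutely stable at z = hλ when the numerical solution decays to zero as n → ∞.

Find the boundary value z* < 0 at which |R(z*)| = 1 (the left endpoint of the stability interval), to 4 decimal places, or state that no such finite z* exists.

With y'=λy (z=hλ):
  y_{n+1} = y_n + z·[7/8·y_n + 1/8·y_{n+1}] ⇒ (1 − 1/8z)y_{n+1} = (1 + 7/8z)y_n
  Hence R(z) = (1 + 7/8z)/(1 − 1/8z).

Need |R(x)|<1, x<0.
x=-0.76: |R|=0.3059
R=−1: 1+7/8x = −1+1/8x ⇒ -3/4x=2 ⇒ x=2/(-3/4)=-2.6667
Confirm numerically:
  x=-2.081: |R|=0.65142 <1
  x=-1.878: |R|=0.52096 <1
  x=-1.795: |R|=0.46605 <1
  x=-1.078: |R|=0.05001 <1
  x=-2.935: |R|=1.14723 >1
  x=-2.820: |R|=1.08503 >1
Interval (-2.6667, 0).

z* = -2.6667.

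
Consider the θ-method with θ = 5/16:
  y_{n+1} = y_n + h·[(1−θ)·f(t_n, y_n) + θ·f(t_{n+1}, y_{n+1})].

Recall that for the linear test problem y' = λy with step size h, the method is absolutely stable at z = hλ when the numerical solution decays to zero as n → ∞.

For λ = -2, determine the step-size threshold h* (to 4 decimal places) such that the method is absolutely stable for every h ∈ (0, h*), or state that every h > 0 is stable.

(-5.3333,0); λ=-2 ⇒ h* = (16/3)/2 = 2.6667.

Set f=λy, z=hλ:
  y_{n+1} = y_n + z·[11/16·y_n + 5/16·y_{n+1}] ⇒ (1 − 5/16z)y_{n+1} = (1 + 11/16z)y_n
  Hence R(z) = (1 + 11/16z)/(1 − 5/16z).

Need |R(x)|<1, x<0.
x=-1.56: |R|=0.0487
R=−1: 1+11/16x = −1+5/16x ⇒ -3/8x=2 ⇒ x=2/(-3/8)=-5.3333
Confirm numerically:
  x=-5.180: |R|=0.97804 <1
  x=-5.007: |R|=0.95228 <1
  x=-4.960: |R|=0.94510 <1
  x=-3.031: |R|=0.55660 <1
  x=-5.554: |R|=1.03025 >1
  x=-5.491: |R|=1.02177 >1
Stable set (-5.3333, 0).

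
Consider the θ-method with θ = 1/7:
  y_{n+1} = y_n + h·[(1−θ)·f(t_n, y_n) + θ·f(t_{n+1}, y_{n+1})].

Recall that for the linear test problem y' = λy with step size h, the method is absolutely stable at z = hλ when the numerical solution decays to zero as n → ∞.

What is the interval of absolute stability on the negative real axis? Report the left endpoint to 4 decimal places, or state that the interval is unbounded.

Set f=λy, z=hλ:
  y_{n+1} = y_n + z·[6/7·y_n + 1/7·y_{n+1}] ⇒ (1 − 1/7z)y_{n+1} = (1 + 6/7z)y_n
  Hence R(z) = (1 + 6/7z)/(1 − 1/7z).

Solve |R(x)|<1 on ℝ⁻.
x=-0.32: |R|=0.6940
R=−1: 1+6/7x = −1+1/7x ⇒ -5/7x=2 ⇒ x=2/(-5/7)=-2.8000
Confirm numerically:
  x=-2.725: |R|=0.96144 <1
  x=-2.099: |R|=0.61479 <1
  x=-1.992: |R|=0.55071 <1
  x=-1.235: |R|=0.04979 <1
  x=-3.210: |R|=1.20078 >1
  x=-2.971: |R|=1.08575 >1
  x=-2.839: |R|=1.01982 >1
Interval (-2.8000, 0).

z∈(-2.8000,0).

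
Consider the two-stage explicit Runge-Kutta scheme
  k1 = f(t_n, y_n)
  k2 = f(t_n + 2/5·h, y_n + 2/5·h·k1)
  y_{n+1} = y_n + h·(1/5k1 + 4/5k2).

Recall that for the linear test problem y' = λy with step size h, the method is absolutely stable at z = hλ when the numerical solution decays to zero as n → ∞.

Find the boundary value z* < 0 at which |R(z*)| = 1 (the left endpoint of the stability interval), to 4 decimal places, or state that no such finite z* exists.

Set f=λy, z=hλ:
  k1=λy_n ⇒ h·k1=z·y_n;  k2=λ(1+2/5z)y_n ⇒ h·k2=z(1+2/5z)y_n
  y_{n+1}/y_n = 1 + 1/5z + 4/5z(1+2/5z) = 1 + z + 8/25z²
  so R(z) = 1 + z + 8/25z².

Need |R(x)|<1, x<0.
x=-0.53: |R|=0.5599
R=1: x+8/25x²=0 ⇒ x=−25/8=-3.1250; min R=1−1/(4·8/25)=0.2188>−1
Confirm numerically:
  x=-2.603: |R|=0.56519 <1
  x=-2.248: |R|=0.36912 <1
  x=-2.099: |R|=0.31086 <1
  x=-1.487: |R|=0.22057 <1
  x=-3.539: |R|=1.46885 >1
  x=-3.486: |R|=1.40270 >1
Interval (-3.1250, 0).

left endpoint -3.1250.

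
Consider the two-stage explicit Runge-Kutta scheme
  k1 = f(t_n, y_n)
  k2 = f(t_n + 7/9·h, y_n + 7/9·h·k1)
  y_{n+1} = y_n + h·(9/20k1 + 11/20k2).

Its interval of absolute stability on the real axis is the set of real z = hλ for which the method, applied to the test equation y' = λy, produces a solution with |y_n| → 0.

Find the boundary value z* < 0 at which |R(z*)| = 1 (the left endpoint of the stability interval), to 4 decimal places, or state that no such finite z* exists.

On y'=λy, z=hλ:
  k1=λy_n ⇒ h·k1=z·y_n;  k2=λ(1+7/9z)y_n ⇒ h·k2=z(1+7/9z)y_n
  y_{n+1}/y_n = 1 + 9/20z + 11/20z(1+7/9z) = 1 + z + 77/180z²
  so R(z) = 1 + z + 77/180z².

Solve |R(x)|<1 on ℝ⁻.
x=-0.59: |R|=0.5589
R=1: x+77/180x²=0 ⇒ x=−180/77=-2.3377; min R=1−1/(4·77/180)=0.4156>−1
Confirm numerically:
  x=-2.214: |R|=0.88288 <1
  x=-2.109: |R|=0.79370 <1
  x=-1.470: |R|=0.45438 <1
  x=-1.034: |R|=0.42336 <1
  x=-2.784: |R|=1.53156 >1
  x=-2.686: |R|=1.40024 >1
  x=-2.532: |R|=1.21049 >1
Interval (-2.3377, 0).

left endpoint -2.3377.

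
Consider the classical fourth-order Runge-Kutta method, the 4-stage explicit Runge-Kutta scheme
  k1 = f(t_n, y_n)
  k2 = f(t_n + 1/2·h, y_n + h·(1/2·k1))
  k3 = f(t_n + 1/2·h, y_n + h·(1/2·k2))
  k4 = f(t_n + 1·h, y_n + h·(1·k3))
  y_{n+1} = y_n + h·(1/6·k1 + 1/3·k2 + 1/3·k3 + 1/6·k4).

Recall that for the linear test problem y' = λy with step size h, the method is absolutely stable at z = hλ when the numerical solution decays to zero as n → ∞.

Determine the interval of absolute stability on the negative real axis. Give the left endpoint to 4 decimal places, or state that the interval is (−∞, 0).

z∈(-2.7853,0).

Set f=λy, z=hλ:
  order 4, 4-stage ⇒ R(z)=1+z+z^2/2+z^3/6+z^4/24
  (e.g. R(-1.33)=0.29272, |R|=0.29272)

Boundary: |R(x)|=1, x<0.
x=-1.33: |R|=0.2927
|R(-2.26)|=0.4569 |R(-1.82)|=0.2886 |R(-0.81)|=0.4474
Bisect:
  x_lo=-3.5400 |R|=2.8755  x_hi=-0.2953 |R|=0.7443
  mid=-1.91767 |R|=0.30919 →hi
  mid=-2.72884 |R|=0.91817 →hi
  mid=-3.13442 |R|=1.66725 →lo
  mid=-2.93163 |R|=1.24400 →lo
  mid=-2.83023 |R|=1.06990 →lo
  mid=-2.77954 |R|=0.99136 →hi
  mid=-2.80489 |R|=1.02994 →lo
  mid=-2.79221 |R|=1.01048 →lo
  ...
  [-2.78548,-2.78528] ⇒ x*=-2.7853
Interval (-2.7853, 0).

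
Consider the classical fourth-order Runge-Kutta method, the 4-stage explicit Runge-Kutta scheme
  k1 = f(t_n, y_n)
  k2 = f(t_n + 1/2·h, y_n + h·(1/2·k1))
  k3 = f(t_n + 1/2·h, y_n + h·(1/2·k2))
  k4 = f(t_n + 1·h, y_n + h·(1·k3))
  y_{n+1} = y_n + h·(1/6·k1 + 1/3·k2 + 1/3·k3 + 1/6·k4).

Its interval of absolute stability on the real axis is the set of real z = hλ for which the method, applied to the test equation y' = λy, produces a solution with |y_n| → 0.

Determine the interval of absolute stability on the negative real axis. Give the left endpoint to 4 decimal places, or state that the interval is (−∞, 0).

(-2.7853, 0).

Set f=λy, z=hλ:
  order 4, 4-stage ⇒ R(z)=1+z+z^2/2+z^3/6+z^4/24
  (e.g. R(-0.73)=0.48345, |R|=0.48345)

Boundary: |R(x)|=1, x<0.
x=-0.73: |R|=0.4834
|R(-2.74)|=0.9338 |R(-2.03)|=0.3438 |R(-0.77)|=0.4650
Bisect:
  x_lo=-3.1390 |R|=1.6781  x_hi=-0.2478 |R|=0.7805
  mid=-1.69343 |R|=0.27370 →hi
  mid=-2.41622 |R|=0.57196 →hi
  mid=-2.77762 |R|=0.98849 →hi
  mid=-2.95832 |R|=1.29378 →lo
  mid=-2.86797 |R|=1.13197 →lo
  mid=-2.82279 |R|=1.05803 →lo
  mid=-2.80021 |R|=1.02272 →lo
  mid=-2.78891 |R|=1.00547 →lo
  ...
  [-2.78538,-2.78521] ⇒ x*=-2.7853
Interval (-2.7853, 0).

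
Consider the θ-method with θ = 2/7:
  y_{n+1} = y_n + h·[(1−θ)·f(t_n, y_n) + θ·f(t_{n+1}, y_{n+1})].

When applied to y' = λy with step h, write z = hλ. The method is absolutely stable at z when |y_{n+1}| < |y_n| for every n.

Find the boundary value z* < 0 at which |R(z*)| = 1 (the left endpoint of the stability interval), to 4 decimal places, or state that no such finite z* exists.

z* = -4.6667.

With y'=λy (z=hλ):
  y_{n+1} = y_n + z·[5/7·y_n + 2/7·y_{n+1}] ⇒ (1 − 2/7z)y_{n+1} = (1 + 5/7z)y_n
  so R(z) = (1 + 5/7z)/(1 − 2/7z).

Boundary: |R(x)|=1, x<0.
x=-1.58: |R|=0.0886
R=−1: 1+5/7x = −1+2/7x ⇒ -3/7x=2 ⇒ x=2/(-3/7)=-4.6667
Confirm numerically:
  x=-3.344: |R|=0.71011 <1
  x=-2.286: |R|=0.38282 <1
  x=-1.877: |R|=0.22178 <1
  x=-4.878: |R|=1.03784 >1
  x=-4.808: |R|=1.02552 >1
  x=-4.786: |R|=1.02160 >1
So |R|<1 on (-4.6667, 0).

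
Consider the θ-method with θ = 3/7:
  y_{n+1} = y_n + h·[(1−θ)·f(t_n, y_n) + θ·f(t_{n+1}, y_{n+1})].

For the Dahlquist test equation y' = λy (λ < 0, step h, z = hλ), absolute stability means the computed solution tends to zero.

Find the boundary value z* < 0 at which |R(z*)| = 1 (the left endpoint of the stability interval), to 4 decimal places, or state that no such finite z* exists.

z* = -14.0000.

With y'=λy (z=hλ):
  y_{n+1} = y_n + z·[4/7·y_n + 3/7·y_{n+1}] ⇒ (1 − 3/7z)y_{n+1} = (1 + 4/7z)y_n
  so R(z) = (1 + 4/7z)/(1 − 3/7z).

Boundary: |R(x)|=1, x<0.
x=-0.5: |R|=0.5882
R=−1: 1+4/7x = −1+3/7x ⇒ -1/7x=2 ⇒ x=2/(-1/7)=-14.0000
Confirm numerically:
  x=-13.432: |R|=0.98799 <1
  x=-7.678: |R|=0.78951 <1
  x=-6.911: |R|=0.74438 <1
  x=-14.330: |R|=1.00660 >1
  x=-14.309: |R|=1.00619 >1
Interval (-14.0000, 0).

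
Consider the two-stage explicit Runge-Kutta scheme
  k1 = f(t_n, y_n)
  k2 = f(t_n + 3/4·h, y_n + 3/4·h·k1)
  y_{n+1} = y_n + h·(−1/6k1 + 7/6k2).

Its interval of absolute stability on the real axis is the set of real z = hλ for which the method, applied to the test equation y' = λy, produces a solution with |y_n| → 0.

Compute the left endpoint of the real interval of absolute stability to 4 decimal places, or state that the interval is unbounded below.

With y'=λy (z=hλ):
  k1=λy_n ⇒ h·k1=z·y_n;  k2=λ(1+3/4z)y_n ⇒ h·k2=z(1+3/4z)y_n
  y_{n+1}/y_n = 1 − 1/6z + 7/6z(1+3/4z) = 1 + z + 7/8z²
  R(z) = 1 + z + 7/8z².

Need |R(x)|<1, x<0.
x=-0.56: |R|=0.7144
R=1: x+7/8x²=0 ⇒ x=−8/7=-1.1429; min R=1−1/(4·7/8)=0.7143>−1
Confirm numerically:
  x=-0.735: |R|=0.73770 <1
  x=-0.721: |R|=0.73386 <1
  x=-0.716: |R|=0.73257 <1
  x=-0.615: |R|=0.71595 <1
  x=-1.724: |R|=1.87665 >1
  x=-1.653: |R|=1.73786 >1
  x=-1.224: |R|=1.08690 >1
Stable set (-1.1429, 0).

z* = -1.1429.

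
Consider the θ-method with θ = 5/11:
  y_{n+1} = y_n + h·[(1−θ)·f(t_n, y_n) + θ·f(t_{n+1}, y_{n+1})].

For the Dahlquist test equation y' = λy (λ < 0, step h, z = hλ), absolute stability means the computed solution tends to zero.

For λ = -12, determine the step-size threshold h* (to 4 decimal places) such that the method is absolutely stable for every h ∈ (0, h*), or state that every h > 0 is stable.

(-22.0000,0); λ=-12 ⇒ h* = (22)/12 = 1.8333.

Set f=λy, z=hλ:
  y_{n+1} = y_n + z·[6/11·y_n + 5/11·y_{n+1}] ⇒ (1 − 5/11z)y_{n+1} = (1 + 6/11z)y_n
  so R(z) = (1 + 6/11z)/(1 − 5/11z).

Find x<0 with |R(x)|<1.
x=-1.29: |R|=0.1868
R=−1: 1+6/11x = −1+5/11x ⇒ -1/11x=2 ⇒ x=2/(-1/11)=-22.0000
Confirm numerically:
  x=-15.134: |R|=0.92078 <1
  x=-12.175: |R|=0.86330 <1
  x=-11.665: |R|=0.85092 <1
  x=-8.912: |R|=0.76443 <1
  x=-22.259: |R|=1.00212 >1
  x=-22.232: |R|=1.00190 >1
Interval (-22.0000, 0).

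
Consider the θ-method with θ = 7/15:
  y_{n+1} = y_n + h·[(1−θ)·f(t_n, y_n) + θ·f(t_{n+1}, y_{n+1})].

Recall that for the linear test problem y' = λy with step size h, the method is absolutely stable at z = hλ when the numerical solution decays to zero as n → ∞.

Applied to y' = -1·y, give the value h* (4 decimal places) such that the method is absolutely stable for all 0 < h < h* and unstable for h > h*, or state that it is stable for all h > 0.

(-30.0000,0); λ=-1 ⇒ h* = (30)/1 = 30.0000.

Test eqn y'=λy, z=hλ:
  y_{n+1} = y_n + z·[8/15·y_n + 7/15·y_{n+1}] ⇒ (1 − 7/15z)y_{n+1} = (1 + 8/15z)y_n
  R(z) = (1 + 8/15z)/(1 − 7/15z).

Boundary: |R(x)|=1, x<0.
x=-0.59: |R|=0.5374
R=−1: 1+8/15x = −1+7/15x ⇒ -1/15x=2 ⇒ x=2/(-1/15)=-30.0000
Confirm numerically:
  x=-21.912: |R|=0.95197 <1
  x=-17.283: |R|=0.90648 <1
  x=-12.070: |R|=0.81978 <1
  x=-30.575: |R|=1.00251 >1
  x=-30.429: |R|=1.00188 >1
  x=-30.235: |R|=1.00104 >1
Stable set (-30.0000, 0).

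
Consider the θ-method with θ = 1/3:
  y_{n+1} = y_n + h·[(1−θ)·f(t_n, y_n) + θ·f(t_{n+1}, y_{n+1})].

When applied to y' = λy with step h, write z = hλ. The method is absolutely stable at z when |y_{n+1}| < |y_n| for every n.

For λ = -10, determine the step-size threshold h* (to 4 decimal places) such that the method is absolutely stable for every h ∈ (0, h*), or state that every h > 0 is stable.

With y'=λy (z=hλ):
  y_{n+1} = y_n + z·[2/3·y_n + 1/3·y_{n+1}] ⇒ (1 − 1/3z)y_{n+1} = (1 + 2/3z)y_n
  ⇒ R(z) = (1 + 2/3z)/(1 − 1/3z).

Solve |R(x)|<1 on ℝ⁻.
x=-1.28: |R|=0.1028
R=−1: 1+2/3x = −1+1/3x ⇒ -1/3x=2 ⇒ x=2/(-1/3)=-6.0000
Confirm numerically:
  x=-4.439: |R|=0.79016 <1
  x=-4.332: |R|=0.77250 <1
  x=-4.170: |R|=0.74477 <1
  x=-6.253: |R|=1.02734 >1
  x=-6.053: |R|=1.00585 >1
Interval (-6.0000, 0).

(-6.0000,0); λ=-10 ⇒ h* = (6)/10 = 0.6000.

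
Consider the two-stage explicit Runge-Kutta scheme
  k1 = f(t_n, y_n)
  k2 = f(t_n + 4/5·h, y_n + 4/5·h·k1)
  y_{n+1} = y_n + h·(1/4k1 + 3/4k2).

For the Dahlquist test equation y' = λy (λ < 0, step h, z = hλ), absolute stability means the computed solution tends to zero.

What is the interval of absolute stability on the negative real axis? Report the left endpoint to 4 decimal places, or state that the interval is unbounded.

Set f=λy, z=hλ:
  k1=λy_n ⇒ h·k1=z·y_n;  k2=λ(1+4/5z)y_n ⇒ h·k2=z(1+4/5z)y_n
  y_{n+1}/y_n = 1 + 1/4z + 3/4z(1+4/5z) = 1 + z + 3/5z²
  R(z) = 1 + z + 3/5z².

Find x<0 with |R(x)|<1.
x=-0.4: |R|=0.6960
R=1: x+3/5x²=0 ⇒ x=−5/3=-1.6667; min R=1−1/(4·3/5)=0.5833>−1
Confirm numerically:
  x=-1.408: |R|=0.78148 <1
  x=-1.307: |R|=0.71795 <1
  x=-0.695: |R|=0.59482 <1
  x=-1.872: |R|=1.23063 >1
  x=-1.806: |R|=1.15098 >1
Stable set (-1.6667, 0).

z∈(-1.6667,0).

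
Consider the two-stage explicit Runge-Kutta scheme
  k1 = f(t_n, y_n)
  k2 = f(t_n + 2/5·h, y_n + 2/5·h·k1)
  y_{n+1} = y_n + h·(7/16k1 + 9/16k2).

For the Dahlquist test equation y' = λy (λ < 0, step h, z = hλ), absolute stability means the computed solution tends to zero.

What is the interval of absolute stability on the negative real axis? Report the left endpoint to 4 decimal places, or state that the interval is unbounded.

(-4.4444, 0).

Set f=λy, z=hλ:
  k1=λy_n ⇒ h·k1=z·y_n;  k2=λ(1+2/5z)y_n ⇒ h·k2=z(1+2/5z)y_n
  y_{n+1}/y_n = 1 + 7/16z + 9/16z(1+2/5z) = 1 + z + 9/40z²
  Hence R(z) = 1 + z + 9/40z².

Find x<0 with |R(x)|<1.
x=-0.73: |R|=0.3899
R=1: x+9/40x²=0 ⇒ x=−40/9=-4.4444; min R=1−1/(4·9/40)=-0.1111>−1
Confirm numerically:
  x=-4.198: |R|=0.76722 <1
  x=-3.721: |R|=0.39431 <1
  x=-1.936: |R|=0.09268 <1
  x=-4.570: |R|=1.12910 >1
  x=-4.561: |R|=1.11961 >1
So |R|<1 on (-4.4444, 0).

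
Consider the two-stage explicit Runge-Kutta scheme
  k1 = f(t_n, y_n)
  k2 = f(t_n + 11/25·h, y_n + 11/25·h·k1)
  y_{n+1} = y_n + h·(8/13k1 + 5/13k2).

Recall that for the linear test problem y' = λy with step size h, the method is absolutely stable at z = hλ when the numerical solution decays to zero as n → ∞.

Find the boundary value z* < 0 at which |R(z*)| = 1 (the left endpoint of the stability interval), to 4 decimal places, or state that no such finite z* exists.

On y'=λy, z=hλ:
  k1=λy_n ⇒ h·k1=z·y_n;  k2=λ(1+11/25z)y_n ⇒ h·k2=z(1+11/25z)y_n
  y_{n+1}/y_n = 1 + 8/13z + 5/13z(1+11/25z) = 1 + z + 11/65z²
  Hence R(z) = 1 + z + 11/65z².

Solve |R(x)|<1 on ℝ⁻.
x=-0.74: |R|=0.3527
R=1: x+11/65x²=0 ⇒ x=−65/11=-5.9091; min R=1−1/(4·11/65)=-0.4773>−1
Confirm numerically:
  x=-4.694: |R|=0.03477 <1
  x=-4.509: |R|=0.06836 <1
  x=-4.253: |R|=0.19195 <1
  x=-4.102: |R|=0.25445 <1
  x=-6.280: |R|=1.39419 >1
  x=-5.955: |R|=1.04627 >1
So |R|<1 on (-5.9091, 0).

left endpoint -5.9091.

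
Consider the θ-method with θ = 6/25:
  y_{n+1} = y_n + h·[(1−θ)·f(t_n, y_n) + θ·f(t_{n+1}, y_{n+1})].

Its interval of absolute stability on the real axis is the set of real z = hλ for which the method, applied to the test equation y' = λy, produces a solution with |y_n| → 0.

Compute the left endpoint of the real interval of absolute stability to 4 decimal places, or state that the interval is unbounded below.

left endpoint -3.8462.

On y'=λy, z=hλ:
  y_{n+1} = y_n + z·[19/25·y_n + 6/25·y_{n+1}] ⇒ (1 − 6/25z)y_{n+1} = (1 + 19/25z)y_n
  so R(z) = (1 + 19/25z)/(1 − 6/25z).

Need |R(x)|<1, x<0.
x=-1.44: |R|=0.0702
R=−1: 1+19/25x = −1+6/25x ⇒ -13/25x=2 ⇒ x=2/(-13/25)=-3.8462
Confirm numerically:
  x=-3.473: |R|=0.89417 <1
  x=-2.942: |R|=0.72442 <1
  x=-2.533: |R|=0.57533 <1
  x=-4.176: |R|=1.08566 >1
  x=-4.129: |R|=1.07387 >1
So |R|<1 on (-3.8462, 0).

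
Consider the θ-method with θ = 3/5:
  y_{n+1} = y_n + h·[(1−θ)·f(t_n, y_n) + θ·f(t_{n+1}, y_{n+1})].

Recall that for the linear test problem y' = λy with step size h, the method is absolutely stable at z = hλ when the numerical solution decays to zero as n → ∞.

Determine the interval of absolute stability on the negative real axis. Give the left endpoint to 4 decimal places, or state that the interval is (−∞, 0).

On y'=λy, z=hλ:
  y_{n+1} = y_n + z·[2/5·y_n + 3/5·y_{n+1}] ⇒ (1 − 3/5z)y_{n+1} = (1 + 2/5z)y_n
  ⇒ R(z) = (1 + 2/5z)/(1 − 3/5z).

Boundary: |R(x)|=1, x<0.
x=-1.54: |R|=0.1996
x=-2: |R|=0.0909
x=-10: |R|=0.4286
x=-100: |R|=0.6393
θ=3/5≥1/2 ⇒ |1+2/5x|<|1−3/5x| ∀x<0 ⇒ interval (−∞,0).

interval (−∞, 0).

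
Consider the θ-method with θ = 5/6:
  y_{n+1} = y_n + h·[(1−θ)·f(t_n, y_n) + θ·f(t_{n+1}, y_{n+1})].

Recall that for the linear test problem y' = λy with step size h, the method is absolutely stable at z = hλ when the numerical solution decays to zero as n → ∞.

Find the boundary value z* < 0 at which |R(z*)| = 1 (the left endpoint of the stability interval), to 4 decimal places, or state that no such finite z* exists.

unbounded; (−∞, 0).

On y'=λy, z=hλ:
  y_{n+1} = y_n + z·[1/6·y_n + 5/6·y_{n+1}] ⇒ (1 − 5/6z)y_{n+1} = (1 + 1/6z)y_n
  R(z) = (1 + 1/6z)/(1 − 5/6z).

Boundary: |R(x)|=1, x<0.
x=-1.09: |R|=0.4288
x=-2: |R|=0.2500
x=-10: |R|=0.0714
x=-100: |R|=0.1858
θ=5/6≥1/2 ⇒ |1+1/6x|<|1−5/6x| ∀x<0 ⇒ interval (−∞,0).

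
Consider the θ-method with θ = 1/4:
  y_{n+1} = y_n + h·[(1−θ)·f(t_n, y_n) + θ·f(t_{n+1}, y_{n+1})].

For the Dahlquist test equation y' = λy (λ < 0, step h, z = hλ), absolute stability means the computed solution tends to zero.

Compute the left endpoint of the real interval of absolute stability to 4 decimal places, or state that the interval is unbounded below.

z* = -4.0000.

With y'=λy (z=hλ):
  y_{n+1} = y_n + z·[3/4·y_n + 1/4·y_{n+1}] ⇒ (1 − 1/4z)y_{n+1} = (1 + 3/4z)y_n
  so R(z) = (1 + 3/4z)/(1 − 1/4z).

Solve |R(x)|<1 on ℝ⁻.
x=-0.93: |R|=0.2454
R=−1: 1+3/4x = −1+1/4x ⇒ -1/2x=2 ⇒ x=2/(-1/2)=-4.0000
Confirm numerically:
  x=-3.946: |R|=0.98641 <1
  x=-3.118: |R|=0.75218 <1
  x=-2.594: |R|=0.57355 <1
  x=-2.014: |R|=0.33954 <1
  x=-4.451: |R|=1.10673 >1
  x=-4.435: |R|=1.10314 >1
Stable set (-4.0000, 0).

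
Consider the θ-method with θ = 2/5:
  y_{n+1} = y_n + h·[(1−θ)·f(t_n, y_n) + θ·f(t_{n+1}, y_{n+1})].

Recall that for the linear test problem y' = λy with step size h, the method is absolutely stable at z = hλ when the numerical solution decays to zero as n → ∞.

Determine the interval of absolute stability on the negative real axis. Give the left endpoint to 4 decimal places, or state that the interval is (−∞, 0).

z∈(-10.0000,0).

With y'=λy (z=hλ):
  y_{n+1} = y_n + z·[3/5·y_n + 2/5·y_{n+1}] ⇒ (1 − 2/5z)y_{n+1} = (1 + 3/5z)y_n
  so R(z) = (1 + 3/5z)/(1 − 2/5z).

Need |R(x)|<1, x<0.
x=-1.54: |R|=0.0470
R=−1: 1+3/5x = −1+2/5x ⇒ -1/5x=2 ⇒ x=2/(-1/5)=-10.0000
Confirm numerically:
  x=-8.770: |R|=0.94543 <1
  x=-5.489: |R|=0.71767 <1
  x=-4.969: |R|=0.66321 <1
  x=-10.435: |R|=1.01681 >1
  x=-10.232: |R|=1.00911 >1
So |R|<1 on (-10.0000, 0).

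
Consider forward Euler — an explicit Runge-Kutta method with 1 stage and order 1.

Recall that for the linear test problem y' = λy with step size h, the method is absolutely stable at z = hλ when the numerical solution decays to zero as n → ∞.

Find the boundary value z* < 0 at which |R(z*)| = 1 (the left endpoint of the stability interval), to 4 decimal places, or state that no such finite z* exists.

With y'=λy (z=hλ):
  order 1, 1-stage ⇒ R(z)=1+z
  (e.g. R(-0.43)=0.57000, |R|=0.57000)

Solve |R(x)|<1 on ℝ⁻.
x=-0.43: |R|=0.5700
|R(-1.99)|=0.9900 |R(-1.47)|=0.4700 |R(-0.83)|=0.1700
Bisect:
  x_lo=-2.7173 |R|=1.7173  x_hi=-0.3319 |R|=0.6681
  mid=-1.52461 |R|=0.52461 →hi
  mid=-2.12095 |R|=1.12095 →lo
  mid=-1.82278 |R|=0.82278 →hi
  mid=-1.97186 |R|=0.97186 →hi
  mid=-2.04640 |R|=1.04640 →lo
  mid=-2.00913 |R|=1.00913 →lo
  mid=-1.99050 |R|=0.99050 →hi
  mid=-1.99982 |R|=0.99982 →hi
  mid=-2.00447 |R|=1.00447 →lo
  mid=-2.00214 |R|=1.00214 →lo
  ...
  [-2.00011,-1.99996] ⇒ x*=-2.0000
Interval (-2.0000, 0).

left endpoint -2.0000.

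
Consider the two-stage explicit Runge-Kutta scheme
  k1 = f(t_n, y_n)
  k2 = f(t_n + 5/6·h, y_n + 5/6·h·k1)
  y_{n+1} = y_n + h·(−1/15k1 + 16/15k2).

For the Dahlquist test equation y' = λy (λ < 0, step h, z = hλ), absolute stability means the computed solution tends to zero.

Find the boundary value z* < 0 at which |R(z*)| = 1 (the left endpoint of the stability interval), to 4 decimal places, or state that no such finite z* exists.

left endpoint -1.1250.

With y'=λy (z=hλ):
  k1=λy_n ⇒ h·k1=z·y_n;  k2=λ(1+5/6z)y_n ⇒ h·k2=z(1+5/6z)y_n
  y_{n+1}/y_n = 1 − 1/15z + 16/15z(1+5/6z) = 1 + z + 8/9z²
  R(z) = 1 + z + 8/9z².

Boundary: |R(x)|=1, x<0.
x=-1.65: |R|=1.7700
R=1: x+8/9x²=0 ⇒ x=−9/8=-1.1250; min R=1−1/(4·8/9)=0.7188>−1
Confirm numerically:
  x=-1.077: |R|=0.95405 <1
  x=-1.041: |R|=0.92227 <1
  x=-0.886: |R|=0.81177 <1
  x=-1.471: |R|=1.45241 >1
  x=-1.198: |R|=1.07774 >1
Stable set (-1.1250, 0).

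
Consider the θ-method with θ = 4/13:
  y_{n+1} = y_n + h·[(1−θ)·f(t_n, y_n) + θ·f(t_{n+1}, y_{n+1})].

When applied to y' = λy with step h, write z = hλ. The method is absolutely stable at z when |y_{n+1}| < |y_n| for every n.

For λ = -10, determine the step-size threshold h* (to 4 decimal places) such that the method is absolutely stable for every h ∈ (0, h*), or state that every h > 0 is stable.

On y'=λy, z=hλ:
  y_{n+1} = y_n + z·[9/13·y_n + 4/13·y_{n+1}] ⇒ (1 − 4/13z)y_{n+1} = (1 + 9/13z)y_n
  ⇒ R(z) = (1 + 9/13z)/(1 − 4/13z).

Find x<0 with |R(x)|<1.
x=-1.1: |R|=0.1782
R=−1: 1+9/13x = −1+4/13x ⇒ -5/13x=2 ⇒ x=2/(-5/13)=-5.2000
Confirm numerically:
  x=-4.654: |R|=0.91365 <1
  x=-4.030: |R|=0.79911 <1
  x=-3.411: |R|=0.66428 <1
  x=-3.111: |R|=0.58949 <1
  x=-5.274: |R|=1.01085 >1
  x=-5.240: |R|=1.00589 >1
Stable set (-5.2000, 0).

(-5.2000,0); λ=-10 ⇒ h* = (26/5)/10 = 0.5200.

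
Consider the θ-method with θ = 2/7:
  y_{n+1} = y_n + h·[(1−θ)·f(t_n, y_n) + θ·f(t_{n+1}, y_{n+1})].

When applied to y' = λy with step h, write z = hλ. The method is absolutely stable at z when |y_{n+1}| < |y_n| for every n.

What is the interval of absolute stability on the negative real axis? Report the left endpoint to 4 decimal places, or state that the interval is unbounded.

z∈(-4.6667,0).

Test eqn y'=λy, z=hλ:
  y_{n+1} = y_n + z·[5/7·y_n + 2/7·y_{n+1}] ⇒ (1 − 2/7z)y_{n+1} = (1 + 5/7z)y_n
  ⇒ R(z) = (1 + 5/7z)/(1 − 2/7z).

Solve |R(x)|<1 on ℝ⁻.
x=-0.76: |R|=0.3756
R=−1: 1+5/7x = −1+2/7x ⇒ -3/7x=2 ⇒ x=2/(-3/7)=-4.6667
Confirm numerically:
  x=-3.695: |R|=0.79743 <1
  x=-3.578: |R|=0.76929 <1
  x=-3.506: |R|=0.75150 <1
  x=-5.088: |R|=1.07359 >1
  x=-5.009: |R|=1.06035 >1
  x=-4.872: |R|=1.03679 >1
Stable set (-4.6667, 0).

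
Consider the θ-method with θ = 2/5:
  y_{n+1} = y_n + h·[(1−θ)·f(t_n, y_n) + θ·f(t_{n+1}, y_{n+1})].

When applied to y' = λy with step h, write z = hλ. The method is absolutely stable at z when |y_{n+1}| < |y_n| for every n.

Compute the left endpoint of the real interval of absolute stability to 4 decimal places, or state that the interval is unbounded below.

Test eqn y'=λy, z=hλ:
  y_{n+1} = y_n + z·[3/5·y_n + 2/5·y_{n+1}] ⇒ (1 − 2/5z)y_{n+1} = (1 + 3/5z)y_n
  Hence R(z) = (1 + 3/5z)/(1 − 2/5z).

Solve |R(x)|<1 on ℝ⁻.
x=-1.63: |R|=0.0133
R=−1: 1+3/5x = −1+2/5x ⇒ -1/5x=2 ⇒ x=2/(-1/5)=-10.0000
Confirm numerically:
  x=-9.554: |R|=0.98150 <1
  x=-8.653: |R|=0.93961 <1
  x=-6.091: |R|=0.77249 <1
  x=-10.386: |R|=1.01498 >1
  x=-10.310: |R|=1.01210 >1
  x=-10.220: |R|=1.00865 >1
Interval (-10.0000, 0).

z* = -10.0000.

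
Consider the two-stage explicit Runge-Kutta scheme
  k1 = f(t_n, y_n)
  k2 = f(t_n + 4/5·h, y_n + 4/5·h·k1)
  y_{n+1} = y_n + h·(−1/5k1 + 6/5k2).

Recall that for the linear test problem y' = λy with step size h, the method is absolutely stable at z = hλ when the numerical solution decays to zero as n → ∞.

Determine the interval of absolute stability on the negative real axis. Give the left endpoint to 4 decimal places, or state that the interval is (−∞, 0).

Set f=λy, z=hλ:
  k1=λy_n ⇒ h·k1=z·y_n;  k2=λ(1+4/5z)y_n ⇒ h·k2=z(1+4/5z)y_n
  y_{n+1}/y_n = 1 − 1/5z + 6/5z(1+4/5z) = 1 + z + 24/25z²
  R(z) = 1 + z + 24/25z².

Boundary: |R(x)|=1, x<0.
x=-1.14: |R|=1.1076
R=1: x+24/25x²=0 ⇒ x=−25/24=-1.0417; min R=1−1/(4·24/25)=0.7396>−1
Confirm numerically:
  x=-0.954: |R|=0.91971 <1
  x=-0.683: |R|=0.76483 <1
  x=-0.603: |R|=0.74606 <1
  x=-0.565: |R|=0.74146 <1
  x=-1.619: |R|=1.89731 >1
  x=-1.434: |R|=1.54010 >1
  x=-1.101: |R|=1.06271 >1
Interval (-1.0417, 0).

(-1.0417, 0).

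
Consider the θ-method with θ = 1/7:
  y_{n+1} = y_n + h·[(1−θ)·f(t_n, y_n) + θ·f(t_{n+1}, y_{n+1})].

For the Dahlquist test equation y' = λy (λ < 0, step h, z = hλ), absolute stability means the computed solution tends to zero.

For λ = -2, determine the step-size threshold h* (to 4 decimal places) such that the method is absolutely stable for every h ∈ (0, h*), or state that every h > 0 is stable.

Test eqn y'=λy, z=hλ:
  y_{n+1} = y_n + z·[6/7·y_n + 1/7·y_{n+1}] ⇒ (1 − 1/7z)y_{n+1} = (1 + 6/7z)y_n
  ⇒ R(z) = (1 + 6/7z)/(1 − 1/7z).

Find x<0 with |R(x)|<1.
x=-0.79: |R|=0.2901
R=−1: 1+6/7x = −1+1/7x ⇒ -5/7x=2 ⇒ x=2/(-5/7)=-2.8000
Confirm numerically:
  x=-1.953: |R|=0.52697 <1
  x=-1.835: |R|=0.45388 <1
  x=-1.410: |R|=0.17360 <1
  x=-1.315: |R|=0.10704 <1
  x=-3.032: |R|=1.11563 >1
  x=-3.008: |R|=1.10392 >1
  x=-3.007: |R|=1.10343 >1
Stable set (-2.8000, 0).

(-2.8000,0); λ=-2 ⇒ h* = (14/5)/2 = 1.4000.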